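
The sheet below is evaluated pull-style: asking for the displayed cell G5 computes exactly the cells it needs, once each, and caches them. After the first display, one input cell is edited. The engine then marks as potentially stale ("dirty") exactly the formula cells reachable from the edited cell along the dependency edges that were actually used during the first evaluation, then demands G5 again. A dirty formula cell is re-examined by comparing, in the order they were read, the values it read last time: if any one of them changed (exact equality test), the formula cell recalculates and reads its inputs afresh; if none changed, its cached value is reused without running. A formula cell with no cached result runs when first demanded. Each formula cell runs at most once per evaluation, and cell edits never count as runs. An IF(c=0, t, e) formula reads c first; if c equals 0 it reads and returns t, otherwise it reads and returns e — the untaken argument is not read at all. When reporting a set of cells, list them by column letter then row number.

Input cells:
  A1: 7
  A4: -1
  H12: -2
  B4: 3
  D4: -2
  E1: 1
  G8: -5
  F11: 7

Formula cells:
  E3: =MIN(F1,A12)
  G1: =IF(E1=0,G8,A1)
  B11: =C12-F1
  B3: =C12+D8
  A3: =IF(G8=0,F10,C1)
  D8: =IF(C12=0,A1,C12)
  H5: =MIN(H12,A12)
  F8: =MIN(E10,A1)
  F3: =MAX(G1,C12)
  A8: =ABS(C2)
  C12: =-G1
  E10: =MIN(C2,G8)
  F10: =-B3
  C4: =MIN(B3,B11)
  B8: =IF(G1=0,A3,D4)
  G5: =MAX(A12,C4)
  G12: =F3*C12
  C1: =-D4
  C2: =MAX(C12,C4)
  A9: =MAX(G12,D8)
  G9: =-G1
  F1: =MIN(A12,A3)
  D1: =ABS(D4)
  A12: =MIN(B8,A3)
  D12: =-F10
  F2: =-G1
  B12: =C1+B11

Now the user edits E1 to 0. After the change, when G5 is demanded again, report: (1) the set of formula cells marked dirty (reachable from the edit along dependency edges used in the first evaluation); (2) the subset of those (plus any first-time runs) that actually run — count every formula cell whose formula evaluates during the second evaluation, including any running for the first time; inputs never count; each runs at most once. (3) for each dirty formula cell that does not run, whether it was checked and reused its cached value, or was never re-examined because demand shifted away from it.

First demand of the output computes:
  C1 = -(-2) = 2
  A3 = IF(G8=0: G8=-5 -> else branch C1) = 2
  G1 = IF(E1=0: E1=1 -> else branch A1) = 7
  B8 = IF(G1=0: G1=7 -> else branch D4) = -2
  A12 = MIN(-2, 2) = -2
  C12 = -(7) = -7
  D8 = IF(C12=0: C12=-7 -> else branch C12) = -7
  B3 = -7 + -7 = -14
  F1 = MIN(-2, 2) = -2
  B11 = -7 - -2 = -5
  C4 = MIN(-14, -5) = -14
  G5 = MAX(-2, -14) = -2

After the edit, cleaning proceeds:
  G1: a read changed (E1 1->0) — executes, giving -5.
  B8: a read changed (G1 7->-5) — executes, giving -2 — identical to its old value.
  A12: dirty, but its reads are unchanged (B8 unchanged, A3 unchanged); cached -2 stands.
  C12: a read changed (G1 7->-5) — executes, giving 5.
  D8: a read changed (C12 -7->5; C12 -7->5) — executes, giving 5.
  B3: a read changed (C12 -7->5; D8 -7->5) — executes, giving 10.
  F1: dirty, but its reads are unchanged (A12 unchanged, A3 unchanged); cached -2 stands.
  B11: a read changed (C12 -7->5) — executes, giving 7.
  C4: a read changed (B3 -14->10; B11 -5->7) — executes, giving 7.
  G5: a read changed (C4 -14->7) — executes, giving 7.

Note where the cutoff bites: A12 is checked, finds nothing changed, and keeps its cache.

The edit dirties: A12, B3, B8, B11, C4, C12, D8, F1, G1, G5.
8 formula cells run: B3, B8, B11, C4, C12, D8, G1, G5.
Cache hits after checking: A12, F1.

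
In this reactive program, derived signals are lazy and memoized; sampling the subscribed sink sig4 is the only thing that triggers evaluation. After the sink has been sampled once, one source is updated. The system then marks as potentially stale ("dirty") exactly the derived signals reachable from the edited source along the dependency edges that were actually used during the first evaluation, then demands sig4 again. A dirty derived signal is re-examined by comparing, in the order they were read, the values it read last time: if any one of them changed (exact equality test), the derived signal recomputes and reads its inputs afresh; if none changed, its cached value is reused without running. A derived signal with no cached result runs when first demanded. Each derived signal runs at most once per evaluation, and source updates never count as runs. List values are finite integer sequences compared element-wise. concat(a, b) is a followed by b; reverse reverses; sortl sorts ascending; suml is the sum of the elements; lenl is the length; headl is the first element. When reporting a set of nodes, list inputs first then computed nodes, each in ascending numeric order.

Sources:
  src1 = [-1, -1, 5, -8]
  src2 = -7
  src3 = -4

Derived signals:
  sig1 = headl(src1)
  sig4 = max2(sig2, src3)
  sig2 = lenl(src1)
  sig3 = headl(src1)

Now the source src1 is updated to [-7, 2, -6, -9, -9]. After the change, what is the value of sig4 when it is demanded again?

Demanding sig4 again yields 5.

First demand of the output computes:
  sig2 = lenl([-1, -1, 5, -8]) = 4
  sig4 = max2(4, -4) = 4

After the edit, cleaning proceeds:
  sig2: a read changed (src1 [-1, -1, 5, -8]->[-7, 2, -6, -9, -9]) — executes, giving 5.
  sig4: a read changed (sig2 4->5) — executes, giving 5.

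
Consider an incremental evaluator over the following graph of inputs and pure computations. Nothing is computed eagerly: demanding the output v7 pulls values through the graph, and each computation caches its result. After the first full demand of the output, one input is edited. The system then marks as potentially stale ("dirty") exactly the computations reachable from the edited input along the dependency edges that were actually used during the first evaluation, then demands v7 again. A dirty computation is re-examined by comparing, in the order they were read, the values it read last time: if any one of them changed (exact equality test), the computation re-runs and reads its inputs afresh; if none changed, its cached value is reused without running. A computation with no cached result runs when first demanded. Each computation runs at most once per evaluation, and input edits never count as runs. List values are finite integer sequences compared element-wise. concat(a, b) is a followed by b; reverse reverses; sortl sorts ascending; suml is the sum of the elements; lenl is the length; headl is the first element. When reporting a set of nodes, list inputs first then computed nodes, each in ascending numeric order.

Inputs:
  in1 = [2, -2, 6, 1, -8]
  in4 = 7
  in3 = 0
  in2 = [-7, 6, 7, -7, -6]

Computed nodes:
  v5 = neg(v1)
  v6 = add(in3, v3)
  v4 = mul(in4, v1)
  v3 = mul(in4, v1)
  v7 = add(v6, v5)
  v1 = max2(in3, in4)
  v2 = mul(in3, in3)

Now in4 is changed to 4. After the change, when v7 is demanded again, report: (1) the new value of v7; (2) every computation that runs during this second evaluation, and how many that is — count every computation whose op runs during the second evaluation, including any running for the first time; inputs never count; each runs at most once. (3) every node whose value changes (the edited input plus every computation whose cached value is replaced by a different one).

Initial pass — values computed on the first demand:
  v1 = max2(0, 7) = 7
  v3 = mul(7, 7) = 49
  v5 = neg(7) = -7
  v6 = add(0, 49) = 49
  v7 = add(49, -7) = 42

Second demand — change propagation:
  v1: re-runs because in4 7->4; new result 4.
  v3: re-runs because in4 7->4; v1 7->4; new result 16.
  v5: re-runs because v1 7->4; new result -4.
  v6: re-runs because v3 49->16; new result 16.
  v7: re-runs because v6 49->16; v5 -7->-4; new result 12.

v7 now evaluates to 12.
Run set: v1, v3, v5, v6, v7 (5 run).
Changed values: in4, v1, v3, v5, v6, v7.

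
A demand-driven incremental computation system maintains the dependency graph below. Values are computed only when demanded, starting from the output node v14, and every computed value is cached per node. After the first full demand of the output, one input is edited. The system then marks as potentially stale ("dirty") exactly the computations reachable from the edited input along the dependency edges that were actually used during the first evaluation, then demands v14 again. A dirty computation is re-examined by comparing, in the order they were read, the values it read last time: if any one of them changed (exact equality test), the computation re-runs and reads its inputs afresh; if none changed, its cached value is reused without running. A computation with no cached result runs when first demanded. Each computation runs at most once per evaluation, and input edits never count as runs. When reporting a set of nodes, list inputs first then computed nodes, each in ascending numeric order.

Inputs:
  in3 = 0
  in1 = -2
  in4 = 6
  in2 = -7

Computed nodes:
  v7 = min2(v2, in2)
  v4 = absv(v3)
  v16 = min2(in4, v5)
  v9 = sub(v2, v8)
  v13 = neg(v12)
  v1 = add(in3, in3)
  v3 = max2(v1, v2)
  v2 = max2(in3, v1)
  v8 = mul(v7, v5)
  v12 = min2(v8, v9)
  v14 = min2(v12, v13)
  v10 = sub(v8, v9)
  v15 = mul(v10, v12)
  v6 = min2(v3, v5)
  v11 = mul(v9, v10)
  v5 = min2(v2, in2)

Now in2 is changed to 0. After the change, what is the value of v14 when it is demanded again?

New value of v14: 0.

First evaluation (everything demanded from the output):
  v1 = add(0, 0) = 0
  v2 = max2(0, 0) = 0
  v5 = min2(0, -7) = -7
  v7 = min2(0, -7) = -7
  v8 = mul(-7, -7) = 49
  v9 = sub(0, 49) = -49
  v12 = min2(49, -49) = -49
  v13 = neg(-49) = 49
  v14 = min2(-49, 49) = -49

Propagation after the edit:
  v5: runs — in2 -7->0; result 0.
  v7: runs — in2 -7->0; result 0.
  v8: runs — v7 -7->0; v5 -7->0; result 0.
  v9: runs — v8 49->0; result 0.
  v12: runs — v8 49->0; v9 -49->0; result 0.
  v13: runs — v12 -49->0; result 0.
  v14: runs — v12 -49->0; v13 49->0; result 0.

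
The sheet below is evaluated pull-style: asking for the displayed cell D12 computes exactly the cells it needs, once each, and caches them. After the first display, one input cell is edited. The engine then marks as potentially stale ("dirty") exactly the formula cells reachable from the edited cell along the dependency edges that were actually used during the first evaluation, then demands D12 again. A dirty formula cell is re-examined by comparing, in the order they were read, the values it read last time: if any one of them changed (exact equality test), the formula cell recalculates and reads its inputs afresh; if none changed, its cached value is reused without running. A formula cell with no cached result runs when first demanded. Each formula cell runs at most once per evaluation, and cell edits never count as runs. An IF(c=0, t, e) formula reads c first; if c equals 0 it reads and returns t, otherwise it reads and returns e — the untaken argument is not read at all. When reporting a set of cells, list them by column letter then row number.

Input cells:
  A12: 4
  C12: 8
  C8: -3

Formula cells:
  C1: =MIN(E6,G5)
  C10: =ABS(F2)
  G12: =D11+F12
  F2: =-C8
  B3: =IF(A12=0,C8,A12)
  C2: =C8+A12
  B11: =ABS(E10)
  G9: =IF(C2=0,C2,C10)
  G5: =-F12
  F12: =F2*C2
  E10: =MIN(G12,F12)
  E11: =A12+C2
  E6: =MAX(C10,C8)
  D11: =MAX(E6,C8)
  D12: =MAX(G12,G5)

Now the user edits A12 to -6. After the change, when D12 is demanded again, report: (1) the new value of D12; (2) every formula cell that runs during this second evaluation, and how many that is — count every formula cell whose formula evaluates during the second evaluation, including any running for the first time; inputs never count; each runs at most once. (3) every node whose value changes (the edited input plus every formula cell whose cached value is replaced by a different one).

First demand of the output computes:
  C2 = -3 + 4 = 1
  F2 = -(-3) = 3
  C10 = ABS(3) = 3
  E6 = MAX(3, -3) = 3
  D11 = MAX(3, -3) = 3
  F12 = 3 * 1 = 3
  G5 = -(3) = -3
  G12 = 3 + 3 = 6
  D12 = MAX(6, -3) = 6

After the edit, cleaning proceeds:
  C2: a read changed (A12 4->-6) — executes, giving -9.
  F12: a read changed (C2 1->-9) — executes, giving -27.
  G5: a read changed (F12 3->-27) — executes, giving 27.
  G12: a read changed (F12 3->-27) — executes, giving -24.
  D12: a read changed (G12 6->-24; G5 -3->27) — executes, giving 27.

Demanding D12 again yields 27.
5 formula cells run: C2, D12, F12, G5, G12.
The nodes whose values change: A12, C2, D12, F12, G5, G12.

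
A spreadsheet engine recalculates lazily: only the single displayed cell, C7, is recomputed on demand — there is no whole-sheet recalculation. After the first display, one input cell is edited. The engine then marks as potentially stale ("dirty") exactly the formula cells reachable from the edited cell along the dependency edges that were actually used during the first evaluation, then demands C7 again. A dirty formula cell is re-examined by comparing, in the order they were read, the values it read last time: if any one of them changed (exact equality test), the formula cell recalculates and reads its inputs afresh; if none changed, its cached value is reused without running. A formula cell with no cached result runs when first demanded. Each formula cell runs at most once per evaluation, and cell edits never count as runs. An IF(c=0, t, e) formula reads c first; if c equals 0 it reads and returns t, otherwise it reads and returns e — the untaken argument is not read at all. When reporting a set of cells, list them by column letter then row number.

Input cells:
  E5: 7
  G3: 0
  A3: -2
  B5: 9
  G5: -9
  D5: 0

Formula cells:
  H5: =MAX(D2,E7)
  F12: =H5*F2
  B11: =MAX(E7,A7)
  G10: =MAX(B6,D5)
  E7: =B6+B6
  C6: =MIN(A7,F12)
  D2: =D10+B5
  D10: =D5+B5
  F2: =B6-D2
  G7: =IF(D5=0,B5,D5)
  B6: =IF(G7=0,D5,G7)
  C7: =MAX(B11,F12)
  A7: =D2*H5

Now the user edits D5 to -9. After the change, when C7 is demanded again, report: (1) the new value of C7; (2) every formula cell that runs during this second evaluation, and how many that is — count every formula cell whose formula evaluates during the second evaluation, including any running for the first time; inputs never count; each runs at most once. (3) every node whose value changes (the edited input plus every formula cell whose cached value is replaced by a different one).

First evaluation (everything demanded from the output):
  D10 = 0 + 9 = 9
  D2 = 9 + 9 = 18
  G7 = IF(D5=0: D5=0 -> then branch B5) = 9
  B6 = IF(G7=0: G7=9 -> else branch G7) = 9
  E7 = 9 + 9 = 18
  F2 = 9 - 18 = -9
  H5 = MAX(18, 18) = 18
  A7 = 18 * 18 = 324
  B11 = MAX(18, 324) = 324
  F12 = 18 * -9 = -162
  C7 = MAX(324, -162) = 324

Propagation after the edit:
  D10: runs — D5 0->-9; result 0.
  D2: runs — D10 9->0; result 9.
  G7: runs — D5 0->-9; result -9.
  B6: runs — G7 9->-9; G7 9->-9; result -9.
  E7: runs — B6 9->-9; B6 9->-9; result -18.
  F2: runs — B6 9->-9; D2 18->9; result -18.
  H5: runs — D2 18->9; E7 18->-18; result 9.
  A7: runs — D2 18->9; H5 18->9; result 81.
  B11: runs — E7 18->-18; A7 324->81; result 81.
  F12: runs — H5 18->9; F2 -9->-18; result -162 (same value as before).
  C7: runs — B11 324->81; result 81.

New value of C7: 81.
Formula cells that run: A7, B6, B11, C7, D2, D10, E7, F2, F12, G7, H5 — 11 in total.
Values that change: A7, B6, B11, C7, D2, D5, D10, E7, F2, G7, H5.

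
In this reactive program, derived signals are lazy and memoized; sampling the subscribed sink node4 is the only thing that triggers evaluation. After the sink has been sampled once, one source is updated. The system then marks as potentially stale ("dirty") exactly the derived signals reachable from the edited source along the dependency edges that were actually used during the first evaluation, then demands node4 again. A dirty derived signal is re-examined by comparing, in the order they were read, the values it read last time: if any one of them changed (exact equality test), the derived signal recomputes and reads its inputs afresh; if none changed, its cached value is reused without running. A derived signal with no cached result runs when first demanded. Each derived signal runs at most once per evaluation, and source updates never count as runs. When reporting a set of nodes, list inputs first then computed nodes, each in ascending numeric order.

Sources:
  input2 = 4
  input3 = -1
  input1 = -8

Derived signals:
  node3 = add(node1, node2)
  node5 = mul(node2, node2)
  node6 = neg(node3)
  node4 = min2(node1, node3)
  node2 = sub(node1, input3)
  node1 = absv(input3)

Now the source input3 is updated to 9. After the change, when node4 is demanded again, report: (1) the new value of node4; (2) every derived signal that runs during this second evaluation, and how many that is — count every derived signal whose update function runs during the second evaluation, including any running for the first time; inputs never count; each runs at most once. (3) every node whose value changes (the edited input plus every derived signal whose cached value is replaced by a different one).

Demanding node4 again yields 9.
4 derived signals run: node1, node2, node3, node4.
The nodes whose values change: input3, node1, node2, node3, node4.

First demand of the output computes:
  node1 = absv(-1) = 1
  node2 = sub(1, -1) = 2
  node3 = add(1, 2) = 3
  node4 = min2(1, 3) = 1

After the edit, cleaning proceeds:
  node1: a read changed (input3 -1->9) — executes, giving 9.
  node2: a read changed (node1 1->9; input3 -1->9) — executes, giving 0.
  node3: a read changed (node1 1->9; node2 2->0) — executes, giving 9.
  node4: a read changed (node1 1->9; node3 3->9) — executes, giving 9.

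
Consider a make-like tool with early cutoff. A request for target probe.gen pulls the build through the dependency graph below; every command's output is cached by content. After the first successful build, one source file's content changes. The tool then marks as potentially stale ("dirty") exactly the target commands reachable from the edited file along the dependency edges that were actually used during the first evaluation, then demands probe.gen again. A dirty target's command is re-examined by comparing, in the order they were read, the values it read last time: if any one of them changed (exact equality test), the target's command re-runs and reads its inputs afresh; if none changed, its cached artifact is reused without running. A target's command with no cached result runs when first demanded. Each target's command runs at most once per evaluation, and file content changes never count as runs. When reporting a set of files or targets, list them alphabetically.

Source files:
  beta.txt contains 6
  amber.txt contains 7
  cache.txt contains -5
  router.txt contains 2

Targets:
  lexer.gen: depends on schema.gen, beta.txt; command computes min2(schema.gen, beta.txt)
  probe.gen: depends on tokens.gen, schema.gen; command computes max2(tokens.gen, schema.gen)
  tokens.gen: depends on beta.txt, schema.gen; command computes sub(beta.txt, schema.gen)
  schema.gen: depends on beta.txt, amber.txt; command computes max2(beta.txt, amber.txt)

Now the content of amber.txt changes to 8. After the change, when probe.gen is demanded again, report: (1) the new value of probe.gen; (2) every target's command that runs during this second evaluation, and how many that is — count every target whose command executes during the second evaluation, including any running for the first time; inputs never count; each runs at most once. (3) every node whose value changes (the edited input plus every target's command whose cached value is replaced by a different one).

First demand of the output computes:
  schema.gen = max2(6, 7) = 7
  tokens.gen = sub(6, 7) = -1
  probe.gen = max2(-1, 7) = 7

After the edit, cleaning proceeds:
  schema.gen: a read changed (amber.txt 7->8) — executes, giving 8.
  tokens.gen: a read changed (schema.gen 7->8) — executes, giving -2.
  probe.gen: a read changed (tokens.gen -1->-2; schema.gen 7->8) — executes, giving 8.

Demanding probe.gen again yields 8.
3 target commands run: probe.gen, schema.gen, tokens.gen.
The nodes whose values change: amber.txt, probe.gen, schema.gen, tokens.gen.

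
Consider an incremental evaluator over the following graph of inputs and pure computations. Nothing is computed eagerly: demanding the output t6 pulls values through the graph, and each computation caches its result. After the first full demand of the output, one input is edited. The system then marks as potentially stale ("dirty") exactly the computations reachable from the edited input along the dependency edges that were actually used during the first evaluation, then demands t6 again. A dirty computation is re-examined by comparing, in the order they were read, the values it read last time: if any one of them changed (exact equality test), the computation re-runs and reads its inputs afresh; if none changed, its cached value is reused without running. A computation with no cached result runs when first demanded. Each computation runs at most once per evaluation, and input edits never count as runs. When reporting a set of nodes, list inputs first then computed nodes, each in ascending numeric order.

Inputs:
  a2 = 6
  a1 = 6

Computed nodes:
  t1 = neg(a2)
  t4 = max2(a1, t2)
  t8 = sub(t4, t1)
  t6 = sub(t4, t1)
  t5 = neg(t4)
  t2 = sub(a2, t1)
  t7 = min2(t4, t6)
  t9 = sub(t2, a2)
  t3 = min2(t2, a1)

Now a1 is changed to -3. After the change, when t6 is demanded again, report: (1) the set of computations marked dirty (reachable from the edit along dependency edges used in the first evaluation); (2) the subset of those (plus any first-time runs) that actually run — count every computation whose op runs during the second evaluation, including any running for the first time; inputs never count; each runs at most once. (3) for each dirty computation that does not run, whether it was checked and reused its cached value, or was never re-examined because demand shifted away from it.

Dirty set: t4, t6.
Run set: t4 (1 run).
Re-examined without running (cache reused): t6.
The important point: t4 recomputes to an identical value, and the output ends up unchanged.

Initial pass — values computed on the first demand:
  t1 = neg(6) = -6
  t2 = sub(6, -6) = 12
  t4 = max2(6, 12) = 12
  t6 = sub(12, -6) = 18

Second demand — change propagation:
  t4: re-runs because a1 6->-3; new result 12 (unchanged).
  t6: re-examined; everything it read last time is the same (t4 unchanged, t1 unchanged) — cache 18 kept, no run.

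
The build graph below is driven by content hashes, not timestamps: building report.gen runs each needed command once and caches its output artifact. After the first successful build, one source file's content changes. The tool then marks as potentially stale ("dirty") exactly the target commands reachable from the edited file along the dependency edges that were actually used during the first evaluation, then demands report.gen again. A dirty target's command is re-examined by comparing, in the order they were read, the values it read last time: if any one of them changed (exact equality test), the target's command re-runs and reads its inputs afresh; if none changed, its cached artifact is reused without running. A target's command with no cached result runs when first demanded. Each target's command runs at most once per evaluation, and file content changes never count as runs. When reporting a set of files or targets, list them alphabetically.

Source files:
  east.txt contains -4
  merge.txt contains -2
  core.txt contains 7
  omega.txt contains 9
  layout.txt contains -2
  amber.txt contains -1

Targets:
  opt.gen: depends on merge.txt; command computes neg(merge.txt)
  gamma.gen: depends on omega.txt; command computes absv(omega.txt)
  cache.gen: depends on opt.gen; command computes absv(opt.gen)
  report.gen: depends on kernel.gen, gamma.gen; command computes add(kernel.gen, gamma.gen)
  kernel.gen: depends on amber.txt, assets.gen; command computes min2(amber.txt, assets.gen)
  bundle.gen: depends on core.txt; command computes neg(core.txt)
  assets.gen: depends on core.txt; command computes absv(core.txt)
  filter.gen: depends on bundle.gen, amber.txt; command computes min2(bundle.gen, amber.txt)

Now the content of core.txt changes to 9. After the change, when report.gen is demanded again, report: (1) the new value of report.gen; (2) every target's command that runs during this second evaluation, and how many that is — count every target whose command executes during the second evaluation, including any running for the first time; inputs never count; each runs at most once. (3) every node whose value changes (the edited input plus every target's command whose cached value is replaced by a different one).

Initial pass — values computed on the first demand:
  assets.gen = absv(7) = 7
  gamma.gen = absv(9) = 9
  kernel.gen = min2(-1, 7) = -1
  report.gen = add(-1, 9) = 8

Second demand — change propagation:
  assets.gen: re-runs because core.txt 7->9; new result 9.
  kernel.gen: re-runs because assets.gen 7->9; new result -1 (unchanged).
  report.gen: re-examined; everything it read last time is the same (kernel.gen unchanged, gamma.gen unchanged) — cache 8 kept, no run.

The important point: kernel.gen recomputes to an identical value, and the output ends up unchanged.

report.gen now evaluates to 8.
Run set: assets.gen, kernel.gen (2 run).
Changed values: assets.gen, core.txt.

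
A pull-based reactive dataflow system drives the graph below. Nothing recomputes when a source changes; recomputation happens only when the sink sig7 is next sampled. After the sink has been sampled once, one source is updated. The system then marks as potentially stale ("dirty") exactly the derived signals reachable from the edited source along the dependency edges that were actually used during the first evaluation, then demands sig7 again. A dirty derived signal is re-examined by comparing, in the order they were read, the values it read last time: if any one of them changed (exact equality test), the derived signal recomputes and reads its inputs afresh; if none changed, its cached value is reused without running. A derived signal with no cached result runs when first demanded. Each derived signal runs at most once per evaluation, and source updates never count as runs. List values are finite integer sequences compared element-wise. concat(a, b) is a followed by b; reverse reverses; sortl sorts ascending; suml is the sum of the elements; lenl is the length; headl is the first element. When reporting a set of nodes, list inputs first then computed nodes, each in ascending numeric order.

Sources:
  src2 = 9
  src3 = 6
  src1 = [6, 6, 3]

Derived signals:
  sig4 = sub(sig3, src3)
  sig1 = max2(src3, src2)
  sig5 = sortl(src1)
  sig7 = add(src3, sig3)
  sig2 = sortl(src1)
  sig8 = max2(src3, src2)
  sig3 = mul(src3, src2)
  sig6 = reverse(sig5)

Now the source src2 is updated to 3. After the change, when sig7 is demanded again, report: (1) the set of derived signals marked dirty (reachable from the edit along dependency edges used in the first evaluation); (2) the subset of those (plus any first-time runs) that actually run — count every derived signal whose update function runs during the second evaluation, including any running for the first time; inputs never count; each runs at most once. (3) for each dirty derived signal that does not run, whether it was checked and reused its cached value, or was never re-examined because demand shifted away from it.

First evaluation (everything demanded from the output):
  sig3 = mul(6, 9) = 54
  sig7 = add(6, 54) = 60

Propagation after the edit:
  sig3: runs — src2 9->3; result 18.
  sig7: runs — sig3 54->18; result 24.

Marked dirty: sig3, sig7.
Derived signals that run: sig3, sig7 — 2 in total.
Every dirty derived signal ran.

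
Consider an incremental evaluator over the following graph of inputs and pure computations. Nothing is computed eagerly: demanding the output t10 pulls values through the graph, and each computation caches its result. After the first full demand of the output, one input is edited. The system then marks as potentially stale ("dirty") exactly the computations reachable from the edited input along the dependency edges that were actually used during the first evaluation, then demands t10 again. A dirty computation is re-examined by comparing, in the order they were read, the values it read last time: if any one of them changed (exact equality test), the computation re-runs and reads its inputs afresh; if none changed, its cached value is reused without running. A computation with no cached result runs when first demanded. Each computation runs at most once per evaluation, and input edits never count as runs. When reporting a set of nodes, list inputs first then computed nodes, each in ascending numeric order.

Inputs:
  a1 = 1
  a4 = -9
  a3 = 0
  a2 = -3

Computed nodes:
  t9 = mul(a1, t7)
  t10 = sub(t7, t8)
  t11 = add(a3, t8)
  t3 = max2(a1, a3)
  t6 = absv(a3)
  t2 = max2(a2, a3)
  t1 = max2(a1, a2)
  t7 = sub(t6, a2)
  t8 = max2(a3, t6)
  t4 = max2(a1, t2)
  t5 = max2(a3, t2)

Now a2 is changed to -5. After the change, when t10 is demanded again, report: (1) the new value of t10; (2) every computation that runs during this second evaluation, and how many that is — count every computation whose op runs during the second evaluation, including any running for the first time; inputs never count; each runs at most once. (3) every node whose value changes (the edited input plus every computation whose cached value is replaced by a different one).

t10 now evaluates to 5.
Run set: t7, t10 (2 run).
Changed values: a2, t7, t10.

Initial pass — values computed on the first demand:
  t6 = absv(0) = 0
  t7 = sub(0, -3) = 3
  t8 = max2(0, 0) = 0
  t10 = sub(3, 0) = 3

Second demand — change propagation:
  t7: re-runs because a2 -3->-5; new result 5.
  t10: re-runs because t7 3->5; new result 5.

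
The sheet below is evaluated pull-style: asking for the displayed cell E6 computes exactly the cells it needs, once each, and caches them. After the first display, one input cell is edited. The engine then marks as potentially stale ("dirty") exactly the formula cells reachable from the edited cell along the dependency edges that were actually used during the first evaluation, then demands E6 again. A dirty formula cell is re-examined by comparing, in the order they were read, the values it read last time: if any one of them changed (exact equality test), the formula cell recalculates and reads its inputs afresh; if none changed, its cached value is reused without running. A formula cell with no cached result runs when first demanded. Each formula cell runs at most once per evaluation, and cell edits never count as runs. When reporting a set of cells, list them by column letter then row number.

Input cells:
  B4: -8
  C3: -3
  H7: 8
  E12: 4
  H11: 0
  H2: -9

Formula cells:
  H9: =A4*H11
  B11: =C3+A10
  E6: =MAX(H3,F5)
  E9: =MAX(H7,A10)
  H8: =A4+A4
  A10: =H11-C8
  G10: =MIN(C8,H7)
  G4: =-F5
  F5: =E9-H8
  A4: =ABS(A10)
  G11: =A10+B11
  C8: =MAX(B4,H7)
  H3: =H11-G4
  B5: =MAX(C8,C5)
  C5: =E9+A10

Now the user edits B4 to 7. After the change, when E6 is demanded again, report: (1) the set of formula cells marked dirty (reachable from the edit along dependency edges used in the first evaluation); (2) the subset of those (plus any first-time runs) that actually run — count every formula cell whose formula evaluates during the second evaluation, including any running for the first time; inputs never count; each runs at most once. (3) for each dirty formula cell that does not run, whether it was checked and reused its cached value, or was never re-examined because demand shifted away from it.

First demand of the output computes:
  C8 = MAX(-8, 8) = 8
  A10 = 0 - 8 = -8
  A4 = ABS(-8) = 8
  E9 = MAX(8, -8) = 8
  H8 = 8 + 8 = 16
  F5 = 8 - 16 = -8
  G4 = -(-8) = 8
  H3 = 0 - 8 = -8
  E6 = MAX(-8, -8) = -8

After the edit, cleaning proceeds:
  C8: a read changed (B4 -8->7) — executes, giving 8 — identical to its old value.
  A10: dirty, but its reads are unchanged (H11 unchanged, C8 unchanged); cached -8 stands.
  A4: dirty, but its reads are unchanged (A10 unchanged); cached 8 stands.
  E9: dirty, but its reads are unchanged (H7 unchanged, A10 unchanged); cached 8 stands.
  H8: dirty, but its reads are unchanged (A4 unchanged, A4 unchanged); cached 16 stands.
  F5: dirty, but its reads are unchanged (E9 unchanged, H8 unchanged); cached -8 stands.
  G4: dirty, but its reads are unchanged (F5 unchanged); cached 8 stands.
  H3: dirty, but its reads are unchanged (H11 unchanged, G4 unchanged); cached -8 stands.
  E6: dirty, but its reads are unchanged (H3 unchanged, F5 unchanged); cached -8 stands.

Note the absorption at C8: it re-runs yet its value is the same, leaving the output's value untouched.

The edit dirties: A4, A10, C8, E6, E9, F5, G4, H3, H8.
1 formula cells run: C8.
Cache hits after checking: A4, A10, E6, E9, F5, G4, H3, H8.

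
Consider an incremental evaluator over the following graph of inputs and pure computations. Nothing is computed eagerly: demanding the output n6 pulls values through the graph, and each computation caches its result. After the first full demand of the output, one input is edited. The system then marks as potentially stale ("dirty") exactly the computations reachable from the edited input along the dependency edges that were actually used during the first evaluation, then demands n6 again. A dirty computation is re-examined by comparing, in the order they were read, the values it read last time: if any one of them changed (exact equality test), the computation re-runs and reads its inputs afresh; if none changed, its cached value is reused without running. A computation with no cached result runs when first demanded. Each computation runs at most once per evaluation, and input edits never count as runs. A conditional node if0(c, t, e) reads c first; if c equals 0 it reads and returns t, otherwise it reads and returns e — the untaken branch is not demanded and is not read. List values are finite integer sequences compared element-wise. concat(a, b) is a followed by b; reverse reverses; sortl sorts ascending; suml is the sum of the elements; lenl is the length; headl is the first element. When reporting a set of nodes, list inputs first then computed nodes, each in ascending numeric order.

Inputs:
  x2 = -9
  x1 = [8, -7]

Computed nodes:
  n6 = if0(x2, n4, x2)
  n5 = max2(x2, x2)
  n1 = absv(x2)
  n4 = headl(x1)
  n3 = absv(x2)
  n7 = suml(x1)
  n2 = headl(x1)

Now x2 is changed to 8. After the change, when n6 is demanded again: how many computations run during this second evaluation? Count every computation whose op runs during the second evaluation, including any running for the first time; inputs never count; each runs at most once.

Initial pass — values computed on the first demand:
  n6 = if0(x2=-9 -> else branch x2) = -9

Second demand — change propagation:
  n6: re-runs because x2 -9->8; x2 -9->8; new result 8.

Run set: n6 (1 run).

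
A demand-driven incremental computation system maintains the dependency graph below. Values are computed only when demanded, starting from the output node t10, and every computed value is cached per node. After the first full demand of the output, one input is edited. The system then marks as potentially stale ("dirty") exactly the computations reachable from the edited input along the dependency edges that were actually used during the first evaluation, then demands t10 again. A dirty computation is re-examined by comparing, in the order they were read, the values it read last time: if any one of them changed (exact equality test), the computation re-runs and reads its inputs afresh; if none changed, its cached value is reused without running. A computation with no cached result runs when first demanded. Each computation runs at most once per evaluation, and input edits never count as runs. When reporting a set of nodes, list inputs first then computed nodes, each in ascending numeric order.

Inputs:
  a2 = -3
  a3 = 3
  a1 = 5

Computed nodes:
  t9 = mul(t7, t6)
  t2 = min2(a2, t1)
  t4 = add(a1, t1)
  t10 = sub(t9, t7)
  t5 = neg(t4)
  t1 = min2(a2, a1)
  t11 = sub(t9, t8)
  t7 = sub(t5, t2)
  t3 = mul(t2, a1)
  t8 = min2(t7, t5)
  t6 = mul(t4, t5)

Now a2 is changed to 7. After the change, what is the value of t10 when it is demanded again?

First evaluation (everything demanded from the output):
  t1 = min2(-3, 5) = -3
  t2 = min2(-3, -3) = -3
  t4 = add(5, -3) = 2
  t5 = neg(2) = -2
  t6 = mul(2, -2) = -4
  t7 = sub(-2, -3) = 1
  t9 = mul(1, -4) = -4
  t10 = sub(-4, 1) = -5

Propagation after the edit:
  t1: runs — a2 -3->7; result 5.
  t2: runs — a2 -3->7; t1 -3->5; result 5.
  t4: runs — t1 -3->5; result 10.
  t5: runs — t4 2->10; result -10.
  t6: runs — t4 2->10; t5 -2->-10; result -100.
  t7: runs — t5 -2->-10; t2 -3->5; result -15.
  t9: runs — t7 1->-15; t6 -4->-100; result 1500.
  t10: runs — t9 -4->1500; t7 1->-15; result 1515.

New value of t10: 1515.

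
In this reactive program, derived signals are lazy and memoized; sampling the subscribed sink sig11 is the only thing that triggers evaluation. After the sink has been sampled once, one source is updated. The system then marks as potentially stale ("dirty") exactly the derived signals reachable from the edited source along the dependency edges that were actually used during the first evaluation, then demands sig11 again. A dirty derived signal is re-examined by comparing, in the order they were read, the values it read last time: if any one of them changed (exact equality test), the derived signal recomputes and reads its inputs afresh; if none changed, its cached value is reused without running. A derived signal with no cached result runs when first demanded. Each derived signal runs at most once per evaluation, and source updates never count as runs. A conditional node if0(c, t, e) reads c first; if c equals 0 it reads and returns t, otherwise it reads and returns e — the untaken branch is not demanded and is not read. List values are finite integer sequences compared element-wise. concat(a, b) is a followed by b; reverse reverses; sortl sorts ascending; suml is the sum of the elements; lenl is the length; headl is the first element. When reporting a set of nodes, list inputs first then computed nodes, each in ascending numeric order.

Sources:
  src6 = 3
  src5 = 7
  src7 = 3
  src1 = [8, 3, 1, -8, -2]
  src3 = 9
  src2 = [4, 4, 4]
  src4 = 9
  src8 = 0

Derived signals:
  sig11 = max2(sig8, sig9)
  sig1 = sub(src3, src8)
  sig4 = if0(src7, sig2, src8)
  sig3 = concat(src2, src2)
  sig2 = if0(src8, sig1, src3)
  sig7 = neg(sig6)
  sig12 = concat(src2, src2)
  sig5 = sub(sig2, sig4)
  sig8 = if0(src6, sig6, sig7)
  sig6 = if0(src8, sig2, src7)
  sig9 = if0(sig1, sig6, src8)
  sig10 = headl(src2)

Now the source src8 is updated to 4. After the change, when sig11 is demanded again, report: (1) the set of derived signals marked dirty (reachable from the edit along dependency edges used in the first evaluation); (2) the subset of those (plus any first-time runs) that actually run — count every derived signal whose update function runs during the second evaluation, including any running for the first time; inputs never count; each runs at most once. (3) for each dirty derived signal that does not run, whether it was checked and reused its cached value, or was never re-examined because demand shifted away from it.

The edit dirties: sig1, sig2, sig6, sig7, sig8, sig9, sig11.
6 derived signals run: sig1, sig6, sig7, sig8, sig9, sig11.
Unvisited dirty nodes (no longer demanded): sig2.
Note the branch switch — demand abandons sig2, which is never re-examined.

First demand of the output computes:
  sig1 = sub(9, 0) = 9
  sig2 = if0(src8=0 -> then branch sig1) = 9
  sig6 = if0(src8=0 -> then branch sig2) = 9
  sig7 = neg(9) = -9
  sig8 = if0(src6=3 -> else branch sig7) = -9
  sig9 = if0(sig1=9 -> else branch src8) = 0
  sig11 = max2(-9, 0) = 0

After the edit, cleaning proceeds:
  sig1: a read changed (src8 0->4) — executes, giving 5.
  sig2: stays stale; no demand reaches it after the flip.
  sig6: a read changed (src8 0->4) — executes, giving 3.
  sig7: a read changed (sig6 9->3) — executes, giving -3.
  sig8: a read changed (sig7 -9->-3) — executes, giving -3.
  sig9: a read changed (sig1 9->5; src8 0->4) — executes, giving 4.
  sig11: a read changed (sig8 -9->-3; sig9 0->4) — executes, giving 4.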